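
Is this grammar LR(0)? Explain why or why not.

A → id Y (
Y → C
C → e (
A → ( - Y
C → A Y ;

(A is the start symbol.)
Yes, the grammar is LR(0)

A grammar is LR(0) if no state in the canonical LR(0) collection has:
  - both a shift item (dot before a terminal) and a complete item (shift-reduce conflict), or
  - two or more complete items (reduce-reduce conflict; the accept item [A' → A .] counts as a complete item here).

Augment with A' → A and build the canonical LR(0) collection (I0 = CLOSURE({[A' → . A]}), then GOTO on every symbol after a dot until no new states appear). It has 14 states:
  I0: { [A → . ( - Y], [A → . id Y (], [A' → . A] }  — shift
  I1: { [A → ( . - Y] }  — shift
  I2: { [A' → A .] }  — accept
  I3: { [A → . ( - Y], [A → . id Y (], [A → id . Y (], [C → . A Y ;], [C → . e (], [Y → . C] }  — shift
  I4: { [A → . ( - Y], [A → . id Y (], [C → . A Y ;], [C → . e (], [C → A . Y ;], [Y → . C] }  — shift
  I5: { [Y → C .] }  — reduce
  I6: { [A → id Y . (] }  — shift
  I7: { [C → e . (] }  — shift
  I8: { [C → e ( .] }  — reduce
  I9: { [A → id Y ( .] }  — reduce
  I10: { [C → A Y . ;] }  — shift
  I11: { [C → A Y ; .] }  — reduce
  I12: { [A → ( - . Y], [A → . ( - Y], [A → . id Y (], [C → . A Y ;], [C → . e (], [Y → . C] }  — shift
  I13: { [A → ( - Y .] }  — reduce

Every state is either a pure shift/goto state or contains exactly one complete item and nothing to shift — no conflicts. The grammar is LR(0).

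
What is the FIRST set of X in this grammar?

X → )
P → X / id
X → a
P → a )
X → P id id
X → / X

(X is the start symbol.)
FIRST sets of the other non-terminals involved (by the same procedure, iterated to a fixed point):
  FIRST(P) = { ')', '/', 'a' }

From X → ):
  - ')' is a terminal: add ')' and stop
From X → a:
  - a is a terminal: add 'a' and stop
From X → P id id:
  - P is a non-terminal: add FIRST(P) \ {ε} = { ')', '/', 'a' }
    P is not nullable, so stop
From X → / X:
  - '/' is a terminal: add '/' and stop

Collecting: FIRST(X) = { ')', '/', 'a' }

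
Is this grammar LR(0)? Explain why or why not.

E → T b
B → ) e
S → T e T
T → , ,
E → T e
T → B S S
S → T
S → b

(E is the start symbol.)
A grammar is LR(0) if no state in the canonical LR(0) collection has:
  - both a shift item (dot before a terminal) and a complete item (shift-reduce conflict), or
  - two or more complete items (reduce-reduce conflict; the accept item [E' → E .] counts as a complete item here).

Augment with E' → E and build the canonical LR(0) collection (I0 = CLOSURE({[E' → . E]}), then GOTO on every symbol after a dot until no new states appear). It has 16 states:
  I0: { [B → . ) e], [E → . T b], [E → . T e], [E' → . E], [T → . , ,], [T → . B S S] }  — shift
  I1: { [B → ) . e] }  — shift
  I2: { [T → , . ,] }  — shift
  I3: { [B → . ) e], [S → . T e T], [S → . T], [S → . b], [T → . , ,], [T → . B S S], [T → B . S S] }  — shift
  I4: { [E' → E .] }  — accept
  I5: { [E → T . b], [E → T . e] }  — shift
  I6: { [E → T b .] }  — reduce
  I7: { [E → T e .] }  — reduce
  I8: { [B → . ) e], [S → . T e T], [S → . T], [S → . b], [T → . , ,], [T → . B S S], [T → B S . S] }  — shift
  I9: { [S → T . e T], [S → T .] }  — shift, reduce
  I10: { [S → b .] }  — reduce
  I11: { [B → . ) e], [S → T e . T], [T → . , ,], [T → . B S S] }  — shift
  I12: { [S → T e T .] }  — reduce
  I13: { [T → B S S .] }  — reduce
  I14: { [T → , , .] }  — reduce
  I15: { [B → ) e .] }  — reduce

Conflict in state I9:
  Shift-reduce conflict between [S → T .] and [S → T . e T]
So the grammar is NOT LR(0).

Answer: No. Shift-reduce conflict between [S → T .] and [S → T . e T]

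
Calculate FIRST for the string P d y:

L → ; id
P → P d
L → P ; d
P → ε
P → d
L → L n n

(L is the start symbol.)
FIRST sets of the non-terminals involved (from the grammar, by fixed-point iteration):
  FIRST(P) = { 'd', ε }

To compute FIRST(P d y), process the symbols left to right:
Symbol P is a non-terminal. Add FIRST(P) \ {ε} = { 'd' }
P is nullable (ε ∈ FIRST(P)), continue to the next symbol.
Symbol d is a terminal. Add 'd' and stop.
FIRST(P d y) = { 'd' }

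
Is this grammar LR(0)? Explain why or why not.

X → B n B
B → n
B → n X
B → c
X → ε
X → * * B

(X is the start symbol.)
A grammar is LR(0) if no state in the canonical LR(0) collection has:
  - both a shift item (dot before a terminal) and a complete item (shift-reduce conflict), or
  - two or more complete items (reduce-reduce conflict; the accept item [X' → X .] counts as a complete item here).

Augment with X' → X and build the canonical LR(0) collection (I0 = CLOSURE({[X' → . X]}), then GOTO on every symbol after a dot until no new states appear). It has 11 states:
  I0: { [B → . c], [B → . n X], [B → . n], [X → . * * B], [X → . B n B], [X → .], [X' → . X] }  — shift, reduce
  I1: { [X → * . * B] }  — shift
  I2: { [X → B . n B] }  — shift
  I3: { [X' → X .] }  — accept
  I4: { [B → c .] }  — reduce
  I5: { [B → . c], [B → . n X], [B → . n], [B → n . X], [B → n .], [X → . * * B], [X → . B n B], [X → .] }  — shift, 2 reduces
  I6: { [B → n X .] }  — reduce
  I7: { [B → . c], [B → . n X], [B → . n], [X → B n . B] }  — shift
  I8: { [X → B n B .] }  — reduce
  I9: { [B → . c], [B → . n X], [B → . n], [X → * * . B] }  — shift
  I10: { [X → * * B .] }  — reduce

Conflict in state I0:
  Shift-reduce conflict between [X → .] and [B → . c]
So the grammar is NOT LR(0).

Answer: No. Shift-reduce conflict between [X → .] and [B → . c]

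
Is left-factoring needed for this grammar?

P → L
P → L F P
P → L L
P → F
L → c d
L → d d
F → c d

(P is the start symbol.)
Yes, P has productions with common prefix 'L'

Left-factoring is needed when two productions for the same non-terminal
share a common prefix on the right-hand side.

Productions for P:
  P → L
  P → L F P
  P → L L
  P → F
Productions for L:
  L → c d
  L → d d

Found common prefix 'L' in productions for P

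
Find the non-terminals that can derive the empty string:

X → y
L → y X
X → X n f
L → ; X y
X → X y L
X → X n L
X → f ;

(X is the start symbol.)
A non-terminal is nullable if it can derive ε (the empty string): either it has an ε-production, or it has a production whose right-hand side consists entirely of nullable non-terminals.

There are no ε-productions, so no non-terminal can derive ε.
No non-terminals are nullable.

Answer: None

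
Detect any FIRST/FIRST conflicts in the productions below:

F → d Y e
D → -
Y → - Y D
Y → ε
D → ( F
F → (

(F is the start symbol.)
No FIRST/FIRST conflicts.

Productions for F:
  F → d Y e: FIRST = { 'd' }
  F → (: FIRST = { '(' }
Productions for D:
  D → -: FIRST = { '-' }
  D → ( F: FIRST = { '(' }
Productions for Y:
  Y → - Y D: FIRST = { '-' }
  Y → ε: FIRST = { ε }

All alternatives of each non-terminal have pairwise disjoint FIRST sets.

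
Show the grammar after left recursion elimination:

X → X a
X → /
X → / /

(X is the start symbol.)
X → / X'
X → / / X'
X' → a X'
X' → ε

X is directly left-recursive. The standard transformation for
  A → A α₁ | ... | A α_m | β₁ | ... | β_n
is
  A  → β₁ A' | ... | β_n A'
  A' → α₁ A' | ... | α_m A' | ε

X → / becomes X → / X'
X → / / becomes X → / / X'
X → X a becomes X' → a X'
Add X' → ε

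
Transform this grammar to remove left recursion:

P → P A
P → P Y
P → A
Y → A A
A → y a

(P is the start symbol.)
P → A P'
P' → A P'
P' → Y P'
P' → ε
Y → A A
A → y a

P is directly left-recursive. The standard transformation for
  A → A α₁ | ... | A α_m | β₁ | ... | β_n
is
  A  → β₁ A' | ... | β_n A'
  A' → α₁ A' | ... | α_m A' | ε

P → A becomes P → A P'
P → P A becomes P' → A P'
P → P Y becomes P' → Y P'
Add P' → ε

Productions for other non-terminals are unchanged:
  Y → A A
  A → y a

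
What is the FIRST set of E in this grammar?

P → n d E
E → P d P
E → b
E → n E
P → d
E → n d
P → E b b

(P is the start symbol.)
FIRST sets of the other non-terminals involved (by the same procedure, iterated to a fixed point):
  FIRST(P) = { 'b', 'd', 'n' }

From E → P d P:
  - P is a non-terminal: add FIRST(P) \ {ε} = { 'b', 'd', 'n' }
    P is not nullable, so stop
From E → b:
  - b is a terminal: add 'b' and stop
From E → n E:
  - n is a terminal: add 'n' and stop
From E → n d:
  - n is a terminal: add 'n' and stop

Collecting: FIRST(E) = { 'b', 'd', 'n' }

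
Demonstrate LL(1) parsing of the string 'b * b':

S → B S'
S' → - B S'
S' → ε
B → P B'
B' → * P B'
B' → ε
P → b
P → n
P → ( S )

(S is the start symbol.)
Stack is shown with the top on the left.

Stack        Input    Action
----------------------------
S $          b * b $  output S → B S'
B S' $       b * b $  output B → P B'
P B' S' $    b * b $  output P → b
b B' S' $    b * b $  match 'b'
B' S' $      * b $    output B' → * P B'
* P B' S' $  * b $    match '*'
P B' S' $    b $      output P → b
b B' S' $    b $      match 'b'
B' S' $      $        output B' → ε
S' $         $        output S' → ε
$            $        accept

The string is accepted.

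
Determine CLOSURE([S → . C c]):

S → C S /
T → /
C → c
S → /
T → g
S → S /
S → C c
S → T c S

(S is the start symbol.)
{ [C → . c], [S → . C c] }

Start with: [S → . C c]
  [S → . C c] has the dot before C: add [C → . c]
No further items can be added.

CLOSURE = { [C → . c], [S → . C c] }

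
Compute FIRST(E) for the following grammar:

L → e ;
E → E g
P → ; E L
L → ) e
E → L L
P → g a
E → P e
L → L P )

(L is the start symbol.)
{ ')', ';', 'e', 'g' }

To compute FIRST(E), examine every production with E on the left-hand side, reading each right-hand side left to right until a non-nullable symbol is reached.

FIRST sets of the other non-terminals involved (by the same procedure, iterated to a fixed point):
  FIRST(L) = { ')', 'e' }
  FIRST(P) = { ';', 'g' }

From E → E g:
  - E is the symbol being defined: contributes nothing new
    E is not nullable, so stop
From E → L L:
  - L is a non-terminal: add FIRST(L) \ {ε} = { ')', 'e' }
    L is not nullable, so stop
From E → P e:
  - P is a non-terminal: add FIRST(P) \ {ε} = { ';', 'g' }
    P is not nullable, so stop

Collecting: FIRST(E) = { ')', ';', 'e', 'g' }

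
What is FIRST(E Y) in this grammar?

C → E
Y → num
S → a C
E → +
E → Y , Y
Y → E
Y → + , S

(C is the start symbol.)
{ '+', 'num' }

FIRST sets of the non-terminals involved (from the grammar, by fixed-point iteration):
  FIRST(E) = { '+', 'num' }

To compute FIRST(E Y), process the symbols left to right:
Symbol E is a non-terminal. Add FIRST(E) \ {ε} = { '+', 'num' }
E is not nullable (ε ∉ FIRST(E)), so stop here.
FIRST(E Y) = { '+', 'num' }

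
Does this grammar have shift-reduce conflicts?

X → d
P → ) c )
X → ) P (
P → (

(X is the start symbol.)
A shift-reduce conflict occurs when an LR(0) state has both:
  - a complete (reduce) item [A → α .] (dot at the end), and
  - a shift item [B → β . c γ] (dot before a terminal).

Augment with X' → X and build the canonical LR(0) collection (I0 = CLOSURE({[X' → . X]}), then GOTO on every symbol after a dot until no new states appear). It has 10 states:
  I0: { [X → . ) P (], [X → . d], [X' → . X] }  — shift
  I1: { [P → . (], [P → . ) c )], [X → ) . P (] }  — shift
  I2: { [X' → X .] }  — accept
  I3: { [X → d .] }  — reduce
  I4: { [P → ( .] }  — reduce
  I5: { [P → ) . c )] }  — shift
  I6: { [X → ) P . (] }  — shift
  I7: { [X → ) P ( .] }  — reduce
  I8: { [P → ) c . )] }  — shift
  I9: { [P → ) c ) .] }  — reduce

No state contains both a complete item and a shift item.

Answer: No shift-reduce conflicts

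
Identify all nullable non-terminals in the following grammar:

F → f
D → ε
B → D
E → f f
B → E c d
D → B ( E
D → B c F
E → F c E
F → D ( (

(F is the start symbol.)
A non-terminal is nullable if it can derive ε (the empty string): either it has an ε-production, or it has a production whose right-hand side consists entirely of nullable non-terminals.

ε-productions: D → ε
So D is immediately nullable.
B → D: every symbol on the right is nullable, so B is nullable too.
No further non-terminal can be added: every production for the remaining non-terminals contains a terminal or a non-nullable non-terminal.
Nullable = { 'B', 'D' }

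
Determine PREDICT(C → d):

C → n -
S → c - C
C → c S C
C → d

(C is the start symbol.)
PREDICT(C → d) = (FIRST(RHS) \ {ε}) ∪ (FOLLOW(C) if ε ∈ FIRST(RHS), i.e. RHS ⇒* ε)
FIRST(d) = { 'd' }
ε ∉ FIRST(d), so FOLLOW(C) is not added.
PREDICT(C → d) = { 'd' }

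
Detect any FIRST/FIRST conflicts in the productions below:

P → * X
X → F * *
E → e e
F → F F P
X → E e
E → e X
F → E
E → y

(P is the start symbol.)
A FIRST/FIRST conflict occurs when two productions N → α and N → β for the same non-terminal have FIRST(α) ∩ FIRST(β) ≠ ∅ (with ε ∈ FIRST of a nullable right-hand side, so two nullable alternatives also conflict).

FIRST sets of the non-terminals at (or reachable through a nullable prefix from) the front of some alternative:
  FIRST(F) = { 'e', 'y' }
  FIRST(E) = { 'e', 'y' }

Productions for X:
  X → F * *: FIRST = { 'e', 'y' }
  X → E e: FIRST = { 'e', 'y' }
Productions for E:
  E → e e: FIRST = { 'e' }
  E → e X: FIRST = { 'e' }
  E → y: FIRST = { 'y' }
Productions for F:
  F → F F P: FIRST = { 'e', 'y' }
  F → E: FIRST = { 'e', 'y' }
P has only one production, so no FIRST/FIRST conflict is possible there.

Conflict for X: X → F * * and X → E e
  Overlap: { 'e', 'y' }
Conflict for E: E → e e and E → e X
  Overlap: { 'e' }
Conflict for F: F → F F P and F → E
  Overlap: { 'e', 'y' }

Answer: Yes. X → F '*' '*' / X → E e on { 'e', 'y' }; E → e e / E → e X on { 'e' }; F → F F P / F → E on { 'e', 'y' }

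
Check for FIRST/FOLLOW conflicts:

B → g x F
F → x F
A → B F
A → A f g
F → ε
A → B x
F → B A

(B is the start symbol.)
Nullable non-terminals: F.
FIRST sets used below: FIRST(B) = { 'g' }

F: nullable alternative(s) F → ε; FOLLOW(F) = { $, 'f', 'g', 'x' }
  F → x F: FIRST \ {ε} = { 'x' } — overlaps FOLLOW(F) on { 'x' }: CONFLICT
  F → ε: FIRST \ {ε} = { } — this is the only nullable alternative, skip
  F → B A: FIRST \ {ε} = { 'g' } — overlaps FOLLOW(F) on { 'g' }: CONFLICT

A, B have no nullable alternative, so no FIRST/FOLLOW check is needed there.

So the grammar has 2 FIRST/FOLLOW conflicts (marked CONFLICT above).

Answer: Yes. F → x F with FOLLOW(F) on { 'x' }; F → B A with FOLLOW(F) on { 'g' }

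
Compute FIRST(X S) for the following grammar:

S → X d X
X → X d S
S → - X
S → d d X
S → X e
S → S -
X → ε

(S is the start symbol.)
FIRST sets of the non-terminals involved (from the grammar, by fixed-point iteration):
  FIRST(X) = { 'd', ε }
  FIRST(S) = { '-', 'd', 'e' }

To compute FIRST(X S), process the symbols left to right:
Symbol X is a non-terminal. Add FIRST(X) \ {ε} = { 'd' }
X is nullable (ε ∈ FIRST(X)), continue to the next symbol.
Symbol S is a non-terminal. Add FIRST(S) \ {ε} = { '-', 'd', 'e' }
S is not nullable (ε ∉ FIRST(S)), so stop here.
FIRST(X S) = { '-', 'd', 'e' }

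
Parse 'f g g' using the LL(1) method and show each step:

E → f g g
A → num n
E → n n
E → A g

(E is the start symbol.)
Stack is shown with the top on the left.

Stack    Input    Action
------------------------
E $      f g g $  output E → f g g
f g g $  f g g $  match 'f'
g g $    g g $    match 'g'
g $      g $      match 'g'
$        $        accept

The string is accepted.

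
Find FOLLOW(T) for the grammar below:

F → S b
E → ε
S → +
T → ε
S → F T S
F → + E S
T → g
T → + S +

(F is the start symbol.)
{ '+' }

To compute FOLLOW(T), find every occurrence of T on a right-hand side N → α T β: add FIRST(β) \ {ε}, and if β is empty or nullable also add FOLLOW(N). Iterate to a fixed point.

In S → F T S: T is followed by S, add FIRST(S) \ {ε} = { '+' }

Taking the union: FOLLOW(T) = { '+' }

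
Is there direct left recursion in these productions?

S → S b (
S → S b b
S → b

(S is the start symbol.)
Yes, S is left-recursive

Direct left recursion occurs when N → N α for some non-terminal N (the right-hand side begins with the left-hand side itself).

S → S b (: LEFT RECURSIVE (starts with S)
S → S b b: LEFT RECURSIVE (starts with S)
S → b: starts with b

The grammar has direct left recursion on: S.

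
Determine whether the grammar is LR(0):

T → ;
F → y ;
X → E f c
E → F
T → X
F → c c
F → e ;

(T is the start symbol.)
Yes, the grammar is LR(0)

Augment with T' → T and build the canonical LR(0) collection (I0 = CLOSURE({[T' → . T]}), then GOTO on every symbol after a dot until no new states appear). It has 14 states:
  I0: { [E → . F], [F → . c c], [F → . e ;], [F → . y ;], [T → . ;], [T → . X], [T' → . T], [X → . E f c] }  — shift
  I1: { [T → ; .] }  — reduce
  I2: { [X → E . f c] }  — shift
  I3: { [E → F .] }  — reduce
  I4: { [T' → T .] }  — accept
  I5: { [T → X .] }  — reduce
  I6: { [F → c . c] }  — shift
  I7: { [F → e . ;] }  — shift
  I8: { [F → y . ;] }  — shift
  I9: { [F → y ; .] }  — reduce
  I10: { [F → e ; .] }  — reduce
  I11: { [F → c c .] }  — reduce
  I12: { [X → E f . c] }  — shift
  I13: { [X → E f c .] }  — reduce

Every state is either a pure shift/goto state or contains exactly one complete item and nothing to shift — no conflicts. The grammar is LR(0).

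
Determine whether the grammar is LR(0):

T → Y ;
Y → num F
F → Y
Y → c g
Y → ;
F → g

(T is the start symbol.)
A grammar is LR(0) if no state in the canonical LR(0) collection has:
  - both a shift item (dot before a terminal) and a complete item (shift-reduce conflict), or
  - two or more complete items (reduce-reduce conflict; the accept item [T' → T .] counts as a complete item here).

Augment with T' → T and build the canonical LR(0) collection (I0 = CLOSURE({[T' → . T]}), then GOTO on every symbol after a dot until no new states appear). It has 11 states:
  I0: { [T → . Y ;], [T' → . T], [Y → . ;], [Y → . c g], [Y → . num F] }  — shift
  I1: { [Y → ; .] }  — reduce
  I2: { [T' → T .] }  — accept
  I3: { [T → Y . ;] }  — shift
  I4: { [Y → c . g] }  — shift
  I5: { [F → . Y], [F → . g], [Y → . ;], [Y → . c g], [Y → . num F], [Y → num . F] }  — shift
  I6: { [Y → num F .] }  — reduce
  I7: { [F → Y .] }  — reduce
  I8: { [F → g .] }  — reduce
  I9: { [Y → c g .] }  — reduce
  I10: { [T → Y ; .] }  — reduce

Every state is either a pure shift/goto state or contains exactly one complete item and nothing to shift — no conflicts. The grammar is LR(0).

Answer: Yes, the grammar is LR(0)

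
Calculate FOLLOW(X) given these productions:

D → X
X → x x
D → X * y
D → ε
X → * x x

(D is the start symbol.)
{ $, '*' }

To compute FOLLOW(X), find every occurrence of X on a right-hand side N → α X β: add FIRST(β) \ {ε}, and if β is empty or nullable also add FOLLOW(N). Iterate to a fixed point.

In D → X: X is at the end, add FOLLOW(D)
In D → X * y: X is followed by '*' y, add FIRST('*' y) \ {ε} = { '*' }

The FOLLOW sets referred to above (computed the same way, to a fixed point):
  FOLLOW(D) = { $ }

Taking the union: FOLLOW(X) = { $, '*' }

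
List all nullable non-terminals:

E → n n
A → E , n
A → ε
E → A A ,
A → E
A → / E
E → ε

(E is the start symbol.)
{ 'A', 'E' }

ε-productions: A → ε, E → ε
So A, E are immediately nullable.
Every non-terminal is now nullable.
Nullable = { 'A', 'E' }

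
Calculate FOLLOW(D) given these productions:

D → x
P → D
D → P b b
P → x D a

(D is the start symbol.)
To compute FOLLOW(D), find every occurrence of D on a right-hand side N → α D β: add FIRST(β) \ {ε}, and if β is empty or nullable also add FOLLOW(N). Iterate to a fixed point.

D is the start symbol, so $ ∈ FOLLOW(D).
In P → D: D is at the end, add FOLLOW(P)
In P → x D a: D is followed by a, add FIRST(a) \ {ε} = { 'a' }

The FOLLOW sets referred to above (computed the same way, to a fixed point):
  FOLLOW(P) = { 'b' }

Taking the union: FOLLOW(D) = { $, 'a', 'b' }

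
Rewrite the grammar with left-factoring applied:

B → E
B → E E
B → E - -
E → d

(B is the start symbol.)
Left-factoring transforms A → αβ₁ | αβ₂ into A → αA' and A' → β₁ | β₂
(α is the longest common prefix among the alternatives). Repeat until
no nonterminal has two alternatives with a common prefix.

Round 1: B has alternatives sharing prefix 'E'. Introduce B': B → E B'
  Add: B' → ε
  Add: B' → E
  Add: B' → - -

No remaining common prefixes — done.

Resulting grammar:
B → E B'
B' → ε
B' → E
B' → - -
E → d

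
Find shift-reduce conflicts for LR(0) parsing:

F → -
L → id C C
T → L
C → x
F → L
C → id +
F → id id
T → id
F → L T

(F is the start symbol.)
Augment with F' → F and build the canonical LR(0) collection (I0 = CLOSURE({[F' → . F]}), then GOTO on every symbol after a dot until no new states appear). It has 14 states:
  I0: { [F → . -], [F → . L T], [F → . L], [F → . id id], [F' → . F], [L → . id C C] }  — shift
  I1: { [F → - .] }  — reduce
  I2: { [F' → F .] }  — accept
  I3: { [F → L . T], [F → L .], [L → . id C C], [T → . L], [T → . id] }  — shift, reduce
  I4: { [C → . id +], [C → . x], [F → id . id], [L → id . C C] }  — shift
  I5: { [C → . id +], [C → . x], [L → id C . C] }  — shift
  I6: { [C → id . +], [F → id id .] }  — shift, reduce
  I7: { [C → x .] }  — reduce
  I8: { [C → id + .] }  — reduce
  I9: { [L → id C C .] }  — reduce
  I10: { [C → id . +] }  — shift
  I11: { [T → L .] }  — reduce
  I12: { [F → L T .] }  — reduce
  I13: { [C → . id +], [C → . x], [L → id . C C], [T → id .] }  — shift, reduce

I3 contains reduce item [F → L .] and shift items [L → . id C C], [T → . id] — shift-reduce conflict.
I6 contains reduce item [F → id id .] and shift item [C → id . +] — shift-reduce conflict.
I13 contains reduce item [T → id .] and shift items [C → . id +], [C → . x] — shift-reduce conflict.

Answer: Yes — I3: [F → L .] vs [L → . id C C]; I6: [F → id id .] vs [C → id . +]; I13: [T → id .] vs [C → . id +]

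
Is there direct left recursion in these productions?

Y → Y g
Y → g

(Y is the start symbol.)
Yes, Y is left-recursive

Direct left recursion occurs when N → N α for some non-terminal N (the right-hand side begins with the left-hand side itself).

Y → Y g: LEFT RECURSIVE (starts with Y)
Y → g: starts with g

The grammar has direct left recursion on: Y.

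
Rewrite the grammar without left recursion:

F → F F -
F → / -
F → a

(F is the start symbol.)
F is directly left-recursive. The standard transformation for
  A → A α₁ | ... | A α_m | β₁ | ... | β_n
is
  A  → β₁ A' | ... | β_n A'
  A' → α₁ A' | ... | α_m A' | ε

F → / - becomes F → / - F'
F → a becomes F → a F'
F → F F - becomes F' → F - F'
Add F' → ε

Resulting grammar:
F → / - F'
F → a F'
F' → F - F'
F' → ε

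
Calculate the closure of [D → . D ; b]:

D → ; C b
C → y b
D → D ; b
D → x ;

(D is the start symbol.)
Start with: [D → . D ; b]
  [D → . D ; b] has the dot before D: add [D → . ; C b], [D → . x ;]
No further items can be added.

CLOSURE = { [D → . ; C b], [D → . D ; b], [D → . x ;] }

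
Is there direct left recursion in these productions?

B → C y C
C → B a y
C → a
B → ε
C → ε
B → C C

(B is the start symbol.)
Direct left recursion occurs when N → N α for some non-terminal N (the right-hand side begins with the left-hand side itself).

B → C y C: starts with C
C → B a y: starts with B
C → a: starts with a
B → ε: starts with ε
C → ε: starts with ε
B → C C: starts with C

No direct left recursion found.

Answer: No direct left recursion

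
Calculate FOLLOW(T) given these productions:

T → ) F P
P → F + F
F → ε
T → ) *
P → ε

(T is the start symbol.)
T is the start symbol, so $ ∈ FOLLOW(T).
T does not occur on any right-hand side.

Taking the union: FOLLOW(T) = { $ }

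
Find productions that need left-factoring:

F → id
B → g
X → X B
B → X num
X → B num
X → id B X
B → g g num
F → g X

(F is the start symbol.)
Yes, B has productions with common prefix 'g'

Left-factoring is needed when two productions for the same non-terminal
share a common prefix on the right-hand side.

Productions for F:
  F → id
  F → g X
Productions for B:
  B → g
  B → X num
  B → g g num
Productions for X:
  X → X B
  X → B num
  X → id B X

Found common prefix 'g' in productions for B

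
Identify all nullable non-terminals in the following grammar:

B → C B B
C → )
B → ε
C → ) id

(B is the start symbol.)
{ 'B' }

A non-terminal is nullable if it can derive ε (the empty string): either it has an ε-production, or it has a production whose right-hand side consists entirely of nullable non-terminals.

ε-productions: B → ε
So B is immediately nullable.
No further non-terminal can be added: every production for the remaining non-terminals contains a terminal or a non-nullable non-terminal.
Nullable = { 'B' }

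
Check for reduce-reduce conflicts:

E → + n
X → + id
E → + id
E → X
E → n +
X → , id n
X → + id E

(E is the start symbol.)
A reduce-reduce conflict occurs when an LR(0) state has two complete items [A → α .] and [B → β .] — both call for a reduction, and with no lookahead the parser cannot choose between them.

Augment with E' → E and build the canonical LR(0) collection (I0 = CLOSURE({[E' → . E]}), then GOTO on every symbol after a dot until no new states appear). It has 12 states:
  I0: { [E → . + id], [E → . + n], [E → . X], [E → . n +], [E' → . E], [X → . + id E], [X → . + id], [X → . , id n] }  — shift
  I1: { [E → + . id], [E → + . n], [X → + . id E], [X → + . id] }  — shift
  I2: { [X → , . id n] }  — shift
  I3: { [E' → E .] }  — accept
  I4: { [E → X .] }  — reduce
  I5: { [E → n . +] }  — shift
  I6: { [E → n + .] }  — reduce
  I7: { [X → , id . n] }  — shift
  I8: { [X → , id n .] }  — reduce
  I9: { [E → + id .], [E → . + id], [E → . + n], [E → . X], [E → . n +], [X → + id . E], [X → + id .], [X → . + id E], [X → . + id], [X → . , id n] }  — shift, 2 reduces
  I10: { [E → + n .] }  — reduce
  I11: { [X → + id E .] }  — reduce

I9 contains complete items [E → + id .], [X → + id .] — reduce-reduce conflict.

Answer: Yes — I9: [E → + id .] vs [X → + id .]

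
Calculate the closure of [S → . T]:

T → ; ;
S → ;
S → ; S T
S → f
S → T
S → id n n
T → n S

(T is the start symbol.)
To compute CLOSURE, for each item [A → α.Bβ] where B is a non-terminal, add [B → .γ] for all productions B → γ; repeat for the newly added items until nothing changes.

Start with: [S → . T]
  [S → . T] has the dot before T: add [T → . ; ;], [T → . n S]
No further items can be added.

CLOSURE = { [S → . T], [T → . ; ;], [T → . n S] }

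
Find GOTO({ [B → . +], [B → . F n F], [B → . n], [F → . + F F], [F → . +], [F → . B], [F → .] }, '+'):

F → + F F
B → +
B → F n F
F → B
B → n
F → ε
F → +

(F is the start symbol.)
GOTO(I, '+') = CLOSURE({ [A → αX.β] : [A → α.Xβ] ∈ I, X = '+' })

Items with dot before '+', with the dot advanced:
  [B → . +] → [B → + .]
  [F → . +] → [F → + .]
  [F → . + F F] → [F → + . F F]
Closure of the advanced items:
  [F → + . F F] has the dot before F: add [F → . + F F], [F → . B], [F → .], [F → . +]
  [F → . B] has the dot before B: add [B → . +], [B → . F n F], [B → . n]

GOTO = { [B → + .], [B → . +], [B → . F n F], [B → . n], [F → + . F F], [F → + .], [F → . + F F], [F → . +], [F → . B], [F → .] }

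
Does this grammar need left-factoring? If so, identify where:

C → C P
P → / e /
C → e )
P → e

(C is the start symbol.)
Left-factoring is needed when two productions for the same non-terminal
share a common prefix on the right-hand side.

Productions for C:
  C → C P
  C → e )
Productions for P:
  P → / e /
  P → e

No common prefixes found.

Answer: No, left-factoring is not needed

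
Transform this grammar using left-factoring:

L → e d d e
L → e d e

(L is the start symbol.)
Left-factoring transforms A → αβ₁ | αβ₂ into A → αA' and A' → β₁ | β₂
(α is the longest common prefix among the alternatives). Repeat until
no nonterminal has two alternatives with a common prefix.

Round 1: L has alternatives sharing prefix 'e d'. Introduce L': L → e d L'
  Add: L' → d e
  Add: L' → e

No remaining common prefixes — done.

Resulting grammar:
L → e d L'
L' → d e
L' → e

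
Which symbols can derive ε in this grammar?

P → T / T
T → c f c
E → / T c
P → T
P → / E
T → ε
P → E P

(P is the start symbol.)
ε-productions: T → ε
So T is immediately nullable.
P → T: every symbol on the right is nullable, so P is nullable too.
No further non-terminal can be added: every production for the remaining non-terminals contains a terminal or a non-nullable non-terminal.
Nullable = { 'P', 'T' }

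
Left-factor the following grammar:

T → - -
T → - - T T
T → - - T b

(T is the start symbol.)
Left-factoring transforms A → αβ₁ | αβ₂ into A → αA' and A' → β₁ | β₂
(α is the longest common prefix among the alternatives). Repeat until
no nonterminal has two alternatives with a common prefix.

Round 1: T has alternatives sharing prefix '- -'. Introduce T': T → - - T'
  Add: T' → ε
  Add: T' → T T
  Add: T' → T b

Round 2: T' has alternatives sharing prefix 'T'. Introduce T'': T' → T T''
  Add: T'' → T
  Add: T'' → b

No remaining common prefixes — done.

Resulting grammar:
T → - - T'
T' → ε
T' → T T''
T'' → T
T'' → b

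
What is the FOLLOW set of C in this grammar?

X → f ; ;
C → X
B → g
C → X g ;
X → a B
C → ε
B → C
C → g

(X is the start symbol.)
{ $, 'g' }

In B → C: C is at the end, add FOLLOW(B)

The FOLLOW sets referred to above (computed the same way, to a fixed point):
  FOLLOW(B) = { $, 'g' }

Taking the union: FOLLOW(C) = { $, 'g' }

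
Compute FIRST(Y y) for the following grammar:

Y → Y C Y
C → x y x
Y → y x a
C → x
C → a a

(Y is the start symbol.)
{ 'y' }

FIRST sets of the non-terminals involved (from the grammar, by fixed-point iteration):
  FIRST(Y) = { 'y' }

To compute FIRST(Y y), process the symbols left to right:
Symbol Y is a non-terminal. Add FIRST(Y) \ {ε} = { 'y' }
Y is not nullable (ε ∉ FIRST(Y)), so stop here.
FIRST(Y y) = { 'y' }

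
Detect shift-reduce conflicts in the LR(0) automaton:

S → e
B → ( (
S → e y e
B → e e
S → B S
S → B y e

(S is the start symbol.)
Yes — I4: [S → e .] vs [B → e . e]

A shift-reduce conflict occurs when an LR(0) state has both:
  - a complete (reduce) item [A → α .] (dot at the end), and
  - a shift item [B → β . c γ] (dot before a terminal).

Augment with S' → S and build the canonical LR(0) collection (I0 = CLOSURE({[S' → . S]}), then GOTO on every symbol after a dot until no new states appear). It has 12 states:
  I0: { [B → . ( (], [B → . e e], [S → . B S], [S → . B y e], [S → . e y e], [S → . e], [S' → . S] }  — shift
  I1: { [B → ( . (] }  — shift
  I2: { [B → . ( (], [B → . e e], [S → . B S], [S → . B y e], [S → . e y e], [S → . e], [S → B . S], [S → B . y e] }  — shift
  I3: { [S' → S .] }  — accept
  I4: { [B → e . e], [S → e . y e], [S → e .] }  — shift, reduce
  I5: { [B → e e .] }  — reduce
  I6: { [S → e y . e] }  — shift
  I7: { [S → e y e .] }  — reduce
  I8: { [S → B S .] }  — reduce
  I9: { [S → B y . e] }  — shift
  I10: { [S → B y e .] }  — reduce
  I11: { [B → ( ( .] }  — reduce

I4 contains reduce item [S → e .] and shift items [B → e . e], [S → e . y e] — shift-reduce conflict.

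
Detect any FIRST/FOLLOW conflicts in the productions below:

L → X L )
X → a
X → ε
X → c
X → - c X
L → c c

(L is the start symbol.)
A FIRST/FOLLOW conflict occurs when a non-terminal N has a nullable alternative N → β (β ⇒* ε) and another alternative N → α with FIRST(α) ∩ FOLLOW(N) ≠ ∅: on such a lookahead the parser cannot decide between expanding α and letting N vanish via β.

Nullable non-terminals: X.

X: nullable alternative(s) X → ε; FOLLOW(X) = { '-', 'a', 'c' }
  X → a: FIRST \ {ε} = { 'a' } — overlaps FOLLOW(X) on { 'a' }: CONFLICT
  X → ε: FIRST \ {ε} = { } — this is the only nullable alternative, skip
  X → c: FIRST \ {ε} = { 'c' } — overlaps FOLLOW(X) on { 'c' }: CONFLICT
  X → - c X: FIRST \ {ε} = { '-' } — overlaps FOLLOW(X) on { '-' }: CONFLICT

L has no nullable alternative, so no FIRST/FOLLOW check is needed there.

So the grammar has 3 FIRST/FOLLOW conflicts (marked CONFLICT above).

Answer: Yes. X → a with FOLLOW(X) on { 'a' }; X → c with FOLLOW(X) on { 'c' }; X → '-' c X with FOLLOW(X) on { '-' }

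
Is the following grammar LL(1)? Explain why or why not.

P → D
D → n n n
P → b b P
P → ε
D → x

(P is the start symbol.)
Relevant sets:
  FIRST(D) = { 'n', 'x' }
  FOLLOW(P) = { $ }

For P:
  PREDICT(P → D) = { 'n', 'x' }
  PREDICT(P → b b P) = { 'b' }
  PREDICT(P → ε) = { $ }
For D:
  PREDICT(D → n n n) = { 'n' }
  PREDICT(D → x) = { 'x' }

All predict sets are disjoint. The grammar IS LL(1).

Answer: Yes, the grammar is LL(1).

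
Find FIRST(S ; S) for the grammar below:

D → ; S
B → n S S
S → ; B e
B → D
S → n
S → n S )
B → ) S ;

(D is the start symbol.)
{ ';', 'n' }

FIRST sets of the non-terminals involved (from the grammar, by fixed-point iteration):
  FIRST(S) = { ';', 'n' }

To compute FIRST(S ; S), process the symbols left to right:
Symbol S is a non-terminal. Add FIRST(S) \ {ε} = { ';', 'n' }
S is not nullable (ε ∉ FIRST(S)), so stop here.
FIRST(S ; S) = { ';', 'n' }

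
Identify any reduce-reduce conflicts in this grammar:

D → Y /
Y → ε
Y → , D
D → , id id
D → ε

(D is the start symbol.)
Yes — I0: [D → .] vs [Y → .]; I1: [D → .] vs [Y → .]

A reduce-reduce conflict occurs when an LR(0) state has two complete items [A → α .] and [B → β .] — both call for a reduction, and with no lookahead the parser cannot choose between them.

Augment with D' → D and build the canonical LR(0) collection (I0 = CLOSURE({[D' → . D]}), then GOTO on every symbol after a dot until no new states appear). It has 8 states:
  I0: { [D → . , id id], [D → . Y /], [D → .], [D' → . D], [Y → . , D], [Y → .] }  — shift, 2 reduces
  I1: { [D → , . id id], [D → . , id id], [D → . Y /], [D → .], [Y → , . D], [Y → . , D], [Y → .] }  — shift, 2 reduces
  I2: { [D' → D .] }  — accept
  I3: { [D → Y . /] }  — shift
  I4: { [D → Y / .] }  — reduce
  I5: { [Y → , D .] }  — reduce
  I6: { [D → , id . id] }  — shift
  I7: { [D → , id id .] }  — reduce

I0 contains complete items [D → .], [Y → .] — reduce-reduce conflict.
I1 contains complete items [D → .], [Y → .] — reduce-reduce conflict.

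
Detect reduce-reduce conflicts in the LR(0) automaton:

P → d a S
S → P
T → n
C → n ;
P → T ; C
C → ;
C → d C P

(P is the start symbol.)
A reduce-reduce conflict occurs when an LR(0) state has two complete items [A → α .] and [B → β .] — both call for a reduction, and with no lookahead the parser cannot choose between them.

Augment with P' → P and build the canonical LR(0) collection (I0 = CLOSURE({[P' → . P]}), then GOTO on every symbol after a dot until no new states appear). It has 16 states:
  I0: { [P → . T ; C], [P → . d a S], [P' → . P], [T → . n] }  — shift
  I1: { [P' → P .] }  — accept
  I2: { [P → T . ; C] }  — shift
  I3: { [P → d . a S] }  — shift
  I4: { [T → n .] }  — reduce
  I5: { [P → . T ; C], [P → . d a S], [P → d a . S], [S → . P], [T → . n] }  — shift
  I6: { [S → P .] }  — reduce
  I7: { [P → d a S .] }  — reduce
  I8: { [C → . ;], [C → . d C P], [C → . n ;], [P → T ; . C] }  — shift
  I9: { [C → ; .] }  — reduce
  I10: { [P → T ; C .] }  — reduce
  I11: { [C → . ;], [C → . d C P], [C → . n ;], [C → d . C P] }  — shift
  I12: { [C → n . ;] }  — shift
  I13: { [C → n ; .] }  — reduce
  I14: { [C → d C . P], [P → . T ; C], [P → . d a S], [T → . n] }  — shift
  I15: { [C → d C P .] }  — reduce

No state contains more than one complete item.

Answer: No reduce-reduce conflicts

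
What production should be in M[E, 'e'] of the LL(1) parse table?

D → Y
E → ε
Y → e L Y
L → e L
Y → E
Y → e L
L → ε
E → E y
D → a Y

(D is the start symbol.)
Empty (error entry)

To find M[E, 'e'], we find productions for E where 'e' is in the predict set (PREDICT(N → α) = (FIRST(α) \ {ε}) ∪ (FOLLOW(N) if α ⇒* ε)).

Relevant sets:
  FIRST(E) = { 'y', ε }
  FOLLOW(E) = { $, 'y' }

E → ε: PREDICT = { $, 'y' }
E → E y: PREDICT = { 'y' }

M[E, 'e'] is empty (no production applies)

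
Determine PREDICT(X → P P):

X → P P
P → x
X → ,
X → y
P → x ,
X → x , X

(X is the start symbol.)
{ 'x' }

PREDICT(X → P P) = (FIRST(RHS) \ {ε}) ∪ (FOLLOW(X) if ε ∈ FIRST(RHS), i.e. RHS ⇒* ε)
FIRST(P) = { 'x' }
FIRST(P P) = { 'x' }
ε ∉ FIRST(P P), so FOLLOW(X) is not added.
PREDICT(X → P P) = { 'x' }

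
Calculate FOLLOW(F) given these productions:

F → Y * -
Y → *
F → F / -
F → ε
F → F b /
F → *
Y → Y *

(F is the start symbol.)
F is the start symbol, so $ ∈ FOLLOW(F).
In F → F / -: F is followed by '/' '-', add FIRST('/' '-') \ {ε} = { '/' }
In F → F b /: F is followed by b '/', add FIRST(b '/') \ {ε} = { 'b' }

Taking the union: FOLLOW(F) = { $, '/', 'b' }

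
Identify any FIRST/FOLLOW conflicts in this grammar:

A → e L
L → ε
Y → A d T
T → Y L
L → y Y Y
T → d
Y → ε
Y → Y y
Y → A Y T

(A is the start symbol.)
A FIRST/FOLLOW conflict occurs when a non-terminal N has a nullable alternative N → β (β ⇒* ε) and another alternative N → α with FIRST(α) ∩ FOLLOW(N) ≠ ∅: on such a lookahead the parser cannot decide between expanding α and letting N vanish via β.

Nullable non-terminals: L, T, Y.
FIRST sets used below: FIRST(Y) = { 'e', 'y', ε }, FIRST(L) = { 'y', ε }, FIRST(A) = { 'e' }

L: nullable alternative(s) L → ε; FOLLOW(L) = { $, 'd', 'e', 'y' }
  L → ε: FIRST \ {ε} = { } — this is the only nullable alternative, skip
  L → y Y Y: FIRST \ {ε} = { 'y' } — overlaps FOLLOW(L) on { 'y' }: CONFLICT

T: nullable alternative(s) T → Y L; FOLLOW(T) = { $, 'd', 'e', 'y' }
  T → Y L: FIRST \ {ε} = { 'e', 'y' } — this is the only nullable alternative, skip
  T → d: FIRST \ {ε} = { 'd' } — overlaps FOLLOW(T) on { 'd' }: CONFLICT

Y: nullable alternative(s) Y → ε; FOLLOW(Y) = { $, 'd', 'e', 'y' }
  Y → A d T: FIRST \ {ε} = { 'e' } — overlaps FOLLOW(Y) on { 'e' }: CONFLICT
  Y → ε: FIRST \ {ε} = { } — this is the only nullable alternative, skip
  Y → Y y: FIRST \ {ε} = { 'e', 'y' } — overlaps FOLLOW(Y) on { 'e', 'y' }: CONFLICT
  Y → A Y T: FIRST \ {ε} = { 'e' } — overlaps FOLLOW(Y) on { 'e' }: CONFLICT

A has no nullable alternative, so no FIRST/FOLLOW check is needed there.

So the grammar has 5 FIRST/FOLLOW conflicts (marked CONFLICT above).

Answer: Yes. L → y Y Y with FOLLOW(L) on { 'y' }; Y → A d T with FOLLOW(Y) on { 'e' }; Y → Y y with FOLLOW(Y) on { 'e', 'y' }; Y → A Y T with FOLLOW(Y) on { 'e' }; T → d with FOLLOW(T) on { 'd' }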